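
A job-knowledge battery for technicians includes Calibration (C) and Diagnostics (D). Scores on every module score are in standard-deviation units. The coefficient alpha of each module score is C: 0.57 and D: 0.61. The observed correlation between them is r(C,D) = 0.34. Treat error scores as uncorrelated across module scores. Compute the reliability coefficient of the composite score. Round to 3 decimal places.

0.694

Var(C+D) = 2 + 2·[0.34] = 2 + 0.68 = 2.68.
Because errors are independent across components, Cov(Tᵢ,Tⱼ) = Cov(Xᵢ,Xⱼ); the off-diagonal part of the true-score variance is the same as above.
True-score variance = [0.57 + 0.61] + 0.68 = 1.18 + 0.68 = 1.86.
Reliability = 1.86 / 2.68 = 0.694.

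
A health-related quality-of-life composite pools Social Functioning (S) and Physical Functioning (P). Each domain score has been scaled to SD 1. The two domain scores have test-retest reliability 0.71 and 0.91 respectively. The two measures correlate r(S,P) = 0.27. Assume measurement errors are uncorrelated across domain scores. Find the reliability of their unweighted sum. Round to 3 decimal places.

0.850

Var(S+P) = 2 + 2·[0.27] = 2 + 0.54 = 2.54.
Under uncorrelated errors the observed covariances equal the true-score covariances, so only the own-variance terms attenuate.
True-score variance = [0.71 + 0.91] + 0.54 = 1.62 + 0.54 = 2.16.
Reliability = 2.16 / 2.54 = 0.850.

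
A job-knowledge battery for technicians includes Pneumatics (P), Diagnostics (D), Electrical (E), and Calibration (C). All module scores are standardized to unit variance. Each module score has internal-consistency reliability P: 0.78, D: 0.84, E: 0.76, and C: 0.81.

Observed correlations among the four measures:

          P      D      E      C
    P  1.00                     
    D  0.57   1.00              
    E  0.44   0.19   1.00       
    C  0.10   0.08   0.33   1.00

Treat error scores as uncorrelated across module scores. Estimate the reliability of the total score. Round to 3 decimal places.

0.891

Var(P+D+E+C) = 4 + 2·[0.57 + 0.44 + 0.10 + 0.19 + 0.08 + 0.33] = 4 + 3.42 = 7.42.
Because errors are independent across components, Cov(Tᵢ,Tⱼ) = Cov(Xᵢ,Xⱼ); the off-diagonal part of the true-score variance is the same as above.
True-score variance = [0.78 + 0.84 + 0.76 + 0.81] + 3.42 = 3.19 + 3.42 = 6.61.
Reliability = 6.61 / 7.42 = 0.891.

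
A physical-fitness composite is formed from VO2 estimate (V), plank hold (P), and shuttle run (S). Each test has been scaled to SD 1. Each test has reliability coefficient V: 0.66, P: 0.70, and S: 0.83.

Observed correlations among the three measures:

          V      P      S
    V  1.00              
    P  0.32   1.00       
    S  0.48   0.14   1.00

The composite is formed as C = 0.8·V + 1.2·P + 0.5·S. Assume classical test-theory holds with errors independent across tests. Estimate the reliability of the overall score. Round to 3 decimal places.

0.802

Var(C) = 0.8² + 1.2² + 0.5² + 2·[0.96·0.32 + 0.4·0.48 + 0.6·0.14] = 2.33 + 1.1664 = 3.4964.
With uncorrelated errors the cross-covariances are all true-score covariance, so they carry over unchanged; only the diagonal terms shrink to ρᵢσᵢ².
True-score variance = [0.8²·0.66 + 1.2²·0.70 + 0.5²·0.83] + 1.1664 = 1.6379 + 1.1664 = 2.8043.
Reliability = 2.8043 / 3.4964 = 0.802.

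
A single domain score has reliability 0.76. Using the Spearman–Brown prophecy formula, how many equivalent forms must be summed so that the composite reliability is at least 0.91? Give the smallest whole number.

k ≥ ρ*(1−ρ₁)/(ρ₁(1−ρ*)) = 0.91·0.24 / (0.76·0.09) = 3.193.
Smallest integer k = 4.

4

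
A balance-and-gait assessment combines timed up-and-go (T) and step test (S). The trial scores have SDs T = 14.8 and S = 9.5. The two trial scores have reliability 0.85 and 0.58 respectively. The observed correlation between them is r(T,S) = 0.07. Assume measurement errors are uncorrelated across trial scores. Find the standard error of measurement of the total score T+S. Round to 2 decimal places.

Var(total) = 309.29 + 19.684 = 328.974.
True-score variance = 238.529 + 19.684 = 258.213, so reliability = 0.7849.
Error variance = 328.974 − 258.213 = 70.761; SEM = √70.761 = 8.41.

8.41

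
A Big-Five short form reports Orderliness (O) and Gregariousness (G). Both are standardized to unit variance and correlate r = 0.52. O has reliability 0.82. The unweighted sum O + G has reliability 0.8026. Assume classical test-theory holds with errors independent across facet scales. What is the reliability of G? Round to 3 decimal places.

0.580

Var(O+G) = 2 + 2·0.52 = 3.040.
True-score variance = ρ_O + ρ_G + 2·0.52, so 0.8026 = (0.82 + ρ_G + 1.04) / 3.040.
ρ_G = 0.8026·3.040 − 0.82 − 1.04 = 0.580.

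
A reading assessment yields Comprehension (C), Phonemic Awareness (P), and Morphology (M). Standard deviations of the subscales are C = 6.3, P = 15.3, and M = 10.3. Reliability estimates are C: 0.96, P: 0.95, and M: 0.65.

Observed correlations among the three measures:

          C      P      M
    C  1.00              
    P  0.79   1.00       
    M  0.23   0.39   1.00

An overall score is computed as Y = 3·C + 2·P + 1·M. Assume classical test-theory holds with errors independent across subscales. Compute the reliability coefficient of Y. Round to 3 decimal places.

0.963

Var(Y) = 3²·6.3² + 2²·15.3² + 10.3² + 2·[6·6.3·15.3·0.79 + 3·6.3·10.3·0.23 + 2·15.3·10.3·0.39] = 1399.66 + 1249.17 = 2648.83.
Because errors are independent across components, Cov(Tᵢ,Tⱼ) = Cov(Xᵢ,Xⱼ); the off-diagonal part of the true-score variance is the same as above.
True-score variance = [3²·6.3²·0.96 + 2²·15.3²·0.95 + 10.3²·0.65] + 1249.17 = 1301.42 + 1249.17 = 2550.59.
Reliability = 2550.59 / 2648.83 = 0.963.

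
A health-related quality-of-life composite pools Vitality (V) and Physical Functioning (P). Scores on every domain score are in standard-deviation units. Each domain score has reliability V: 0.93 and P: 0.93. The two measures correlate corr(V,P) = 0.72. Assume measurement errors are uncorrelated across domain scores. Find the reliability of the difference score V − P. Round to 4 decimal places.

Var(V−P) = 1 + 1 − 2·0.72 = 2 − 1.44 = 0.56.
Under uncorrelated errors the observed covariances equal the true-score covariances, so only the own-variance terms attenuate.
True-score variance = [0.93 + 0.93] − 1.44 = 1.86 − 1.44 = 0.42.
Reliability = 0.42 / 0.56 = 0.7500.

0.7500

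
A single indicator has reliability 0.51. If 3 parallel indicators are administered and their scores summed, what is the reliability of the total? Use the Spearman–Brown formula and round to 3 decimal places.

0.757

ρ_k = kρ / (1 + (k−1)ρ) = 3·0.51 / (1 + 2·0.51) = 1.530 / 2.020 = 0.757.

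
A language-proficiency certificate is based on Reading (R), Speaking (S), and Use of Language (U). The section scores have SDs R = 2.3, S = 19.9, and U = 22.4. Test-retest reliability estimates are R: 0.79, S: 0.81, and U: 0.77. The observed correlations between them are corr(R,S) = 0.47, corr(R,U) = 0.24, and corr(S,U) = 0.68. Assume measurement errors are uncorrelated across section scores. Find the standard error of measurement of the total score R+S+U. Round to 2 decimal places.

Var(total) = 903.06 + 673.987 = 1577.05.
True-score variance = 711.302 + 673.987 = 1385.29, so reliability = 0.8784.
Error variance = 1577.05 − 1385.29 = 191.758; SEM = √191.758 = 13.85.

13.85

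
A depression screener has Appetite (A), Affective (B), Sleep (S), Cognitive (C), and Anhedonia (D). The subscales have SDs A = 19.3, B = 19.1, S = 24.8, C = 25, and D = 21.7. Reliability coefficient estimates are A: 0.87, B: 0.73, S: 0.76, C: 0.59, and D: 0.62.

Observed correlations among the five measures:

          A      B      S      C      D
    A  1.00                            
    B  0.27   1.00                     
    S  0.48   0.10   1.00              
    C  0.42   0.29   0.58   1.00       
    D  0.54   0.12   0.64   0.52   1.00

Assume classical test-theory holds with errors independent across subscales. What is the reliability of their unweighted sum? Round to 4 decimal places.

0.8861

Var(A+B+S+C+D) = 19.3² + 19.1² + 24.8² + 25² + 21.7² + 2·[19.3·19.1·0.27 + 19.3·24.8·0.48 + 19.3·25·0.42 + 19.3·21.7·0.54 + 19.1·24.8·0.10 + 19.1·25·0.29 + 19.1·21.7·0.12 + 24.8·25·0.58 + 24.8·21.7·0.64 + 25·21.7·0.52] = 2448.23 + 3959.57 = 6407.8.
Under uncorrelated errors the observed covariances equal the true-score covariances, so only the own-variance terms attenuate.
True-score variance = [19.3²·0.87 + 19.1²·0.73 + 24.8²·0.76 + 25²·0.59 + 21.7²·0.62] + 3959.57 = 1718.51 + 3959.57 = 5678.08.
Reliability = 5678.08 / 6407.8 = 0.8861.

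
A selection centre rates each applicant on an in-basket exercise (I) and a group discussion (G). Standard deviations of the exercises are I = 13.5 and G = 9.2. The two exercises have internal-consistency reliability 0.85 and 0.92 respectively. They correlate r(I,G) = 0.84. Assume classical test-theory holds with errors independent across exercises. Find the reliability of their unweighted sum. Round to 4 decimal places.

0.9283

Var(I+G) = 13.5² + 9.2² + 2·[13.5·9.2·0.84] = 266.89 + 208.656 = 475.546.
Because errors are independent across components, Cov(Tᵢ,Tⱼ) = Cov(Xᵢ,Xⱼ); the off-diagonal part of the true-score variance is the same as above.
True-score variance = [13.5²·0.85 + 9.2²·0.92] + 208.656 = 232.781 + 208.656 = 441.437.
Reliability = 441.437 / 475.546 = 0.9283.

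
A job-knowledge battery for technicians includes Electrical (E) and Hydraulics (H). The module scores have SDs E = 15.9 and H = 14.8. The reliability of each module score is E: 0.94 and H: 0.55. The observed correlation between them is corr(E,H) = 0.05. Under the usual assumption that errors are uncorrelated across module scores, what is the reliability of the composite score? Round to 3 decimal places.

Var(E+H) = 15.9² + 14.8² + 2·[15.9·14.8·0.05] = 471.85 + 23.532 = 495.382.
Because errors are independent across components, Cov(Tᵢ,Tⱼ) = Cov(Xᵢ,Xⱼ); the off-diagonal part of the true-score variance is the same as above.
True-score variance = [15.9²·0.94 + 14.8²·0.55] + 23.532 = 358.113 + 23.532 = 381.645.
Reliability = 381.645 / 495.382 = 0.770.

0.770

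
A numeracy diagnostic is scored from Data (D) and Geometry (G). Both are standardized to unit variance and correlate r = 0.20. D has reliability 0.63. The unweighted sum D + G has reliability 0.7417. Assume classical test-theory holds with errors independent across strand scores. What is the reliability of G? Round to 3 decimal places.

Var(D+G) = 2 + 2·0.20 = 2.400.
True-score variance = ρ_D + ρ_G + 2·0.20, so 0.7417 = (0.63 + ρ_G + 0.40) / 2.400.
ρ_G = 0.7417·2.400 − 0.63 − 0.40 = 0.750.

0.750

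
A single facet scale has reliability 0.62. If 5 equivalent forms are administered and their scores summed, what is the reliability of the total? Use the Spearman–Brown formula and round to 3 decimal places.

ρ_k = kρ / (1 + (k−1)ρ) = 5·0.62 / (1 + 4·0.62) = 3.100 / 3.480 = 0.891.

0.891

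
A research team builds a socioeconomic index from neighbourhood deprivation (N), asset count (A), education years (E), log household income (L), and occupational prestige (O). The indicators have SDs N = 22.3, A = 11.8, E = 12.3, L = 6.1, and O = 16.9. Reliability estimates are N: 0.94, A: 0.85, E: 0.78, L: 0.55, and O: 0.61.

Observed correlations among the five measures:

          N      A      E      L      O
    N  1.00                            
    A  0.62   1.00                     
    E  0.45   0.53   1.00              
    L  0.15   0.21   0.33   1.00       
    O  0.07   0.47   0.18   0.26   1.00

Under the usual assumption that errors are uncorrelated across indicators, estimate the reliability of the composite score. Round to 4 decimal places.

Var(N+A+E+L+O) = 22.3² + 11.8² + 12.3² + 6.1² + 16.9² + 2·[22.3·11.8·0.62 + 22.3·12.3·0.45 + 22.3·6.1·0.15 + 22.3·16.9·0.07 + 11.8·12.3·0.53 + 11.8·6.1·0.21 + 11.8·16.9·0.47 + 12.3·6.1·0.33 + 12.3·16.9·0.18 + 6.1·16.9·0.26] = 1110.64 + 1216.22 = 2326.86.
Under uncorrelated errors the observed covariances equal the true-score covariances, so only the own-variance terms attenuate.
True-score variance = [22.3²·0.94 + 11.8²·0.85 + 12.3²·0.78 + 6.1²·0.55 + 16.9²·0.61] + 1216.22 = 898.5 + 1216.22 = 2114.72.
Reliability = 2114.72 / 2326.86 = 0.9088.

0.9088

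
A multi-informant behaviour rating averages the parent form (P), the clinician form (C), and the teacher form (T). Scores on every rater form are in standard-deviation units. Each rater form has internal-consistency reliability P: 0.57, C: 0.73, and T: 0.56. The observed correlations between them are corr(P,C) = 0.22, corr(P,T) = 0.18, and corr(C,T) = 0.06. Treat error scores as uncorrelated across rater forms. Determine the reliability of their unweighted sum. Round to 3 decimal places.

0.709

Var(P+C+T) = 3 + 2·[0.22 + 0.18 + 0.06] = 3 + 0.92 = 3.92.
Because errors are independent across components, Cov(Tᵢ,Tⱼ) = Cov(Xᵢ,Xⱼ); the off-diagonal part of the true-score variance is the same as above.
True-score variance = [0.57 + 0.73 + 0.56] + 0.92 = 1.86 + 0.92 = 2.78.
Reliability = 2.78 / 3.92 = 0.709.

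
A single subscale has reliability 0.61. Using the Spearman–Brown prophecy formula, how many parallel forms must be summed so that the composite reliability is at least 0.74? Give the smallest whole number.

2

k ≥ ρ*(1−ρ₁)/(ρ₁(1−ρ*)) = 0.74·0.39 / (0.61·0.26) = 1.820.
Smallest integer k = 2.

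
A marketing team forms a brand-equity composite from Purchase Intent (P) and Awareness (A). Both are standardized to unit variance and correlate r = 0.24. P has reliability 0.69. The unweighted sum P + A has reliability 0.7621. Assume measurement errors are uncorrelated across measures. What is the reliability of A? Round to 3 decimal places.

0.720

Var(P+A) = 2 + 2·0.24 = 2.480.
True-score variance = ρ_P + ρ_A + 2·0.24, so 0.7621 = (0.69 + ρ_A + 0.48) / 2.480.
ρ_A = 0.7621·2.480 − 0.69 − 0.48 = 0.720.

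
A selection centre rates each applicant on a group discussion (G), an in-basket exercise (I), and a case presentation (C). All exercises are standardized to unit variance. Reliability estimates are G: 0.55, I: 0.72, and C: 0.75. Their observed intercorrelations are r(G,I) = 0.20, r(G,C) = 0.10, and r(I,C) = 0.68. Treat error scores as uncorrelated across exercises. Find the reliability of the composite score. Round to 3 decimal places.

0.802

Var(G+I+C) = 3 + 2·[0.20 + 0.10 + 0.68] = 3 + 1.96 = 4.96.
Because errors are independent across components, Cov(Tᵢ,Tⱼ) = Cov(Xᵢ,Xⱼ); the off-diagonal part of the true-score variance is the same as above.
True-score variance = [0.55 + 0.72 + 0.75] + 1.96 = 2.02 + 1.96 = 3.98.
Reliability = 3.98 / 4.96 = 0.802.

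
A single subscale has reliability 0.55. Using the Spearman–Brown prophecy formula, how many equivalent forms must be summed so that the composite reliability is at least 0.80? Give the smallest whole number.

k ≥ ρ*(1−ρ₁)/(ρ₁(1−ρ*)) = 0.80·0.45 / (0.55·0.20) = 3.273.
Smallest integer k = 4.

4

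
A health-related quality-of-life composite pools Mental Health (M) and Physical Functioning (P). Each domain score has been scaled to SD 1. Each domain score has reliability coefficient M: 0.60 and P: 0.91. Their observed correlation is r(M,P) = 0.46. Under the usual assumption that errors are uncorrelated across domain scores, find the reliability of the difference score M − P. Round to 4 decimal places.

0.5463

Var(M−P) = 1 + 1 − 2·0.46 = 2 − 0.92 = 1.08.
Under uncorrelated errors the observed covariances equal the true-score covariances, so only the own-variance terms attenuate.
True-score variance = [0.60 + 0.91] − 0.92 = 1.51 − 0.92 = 0.59.
Reliability = 0.59 / 1.08 = 0.5463.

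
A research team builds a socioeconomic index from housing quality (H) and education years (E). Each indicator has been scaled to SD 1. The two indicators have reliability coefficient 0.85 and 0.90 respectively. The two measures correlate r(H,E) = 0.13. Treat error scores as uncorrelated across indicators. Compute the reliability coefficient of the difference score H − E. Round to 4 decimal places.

Var(H−E) = 1 + 1 − 2·0.13 = 2 − 0.26 = 1.74.
With uncorrelated errors the cross-covariances are all true-score covariance, so they carry over unchanged; only the diagonal terms shrink to ρᵢσᵢ².
True-score variance = [0.85 + 0.90] − 0.26 = 1.75 − 0.26 = 1.49.
Reliability = 1.49 / 1.74 = 0.8563.

0.8563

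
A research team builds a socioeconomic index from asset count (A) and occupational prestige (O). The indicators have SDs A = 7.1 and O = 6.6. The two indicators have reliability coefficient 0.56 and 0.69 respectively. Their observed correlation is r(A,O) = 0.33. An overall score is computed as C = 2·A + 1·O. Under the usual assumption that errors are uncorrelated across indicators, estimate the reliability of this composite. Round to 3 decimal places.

0.667

Var(C) = 2²·7.1² + 6.6² + 2·[2·7.1·6.6·0.33] = 245.2 + 61.8552 = 307.055.
With uncorrelated errors the cross-covariances are all true-score covariance, so they carry over unchanged; only the diagonal terms shrink to ρᵢσᵢ².
True-score variance = [2²·7.1²·0.56 + 6.6²·0.69] + 61.8552 = 142.975 + 61.8552 = 204.83.
Reliability = 204.83 / 307.055 = 0.667.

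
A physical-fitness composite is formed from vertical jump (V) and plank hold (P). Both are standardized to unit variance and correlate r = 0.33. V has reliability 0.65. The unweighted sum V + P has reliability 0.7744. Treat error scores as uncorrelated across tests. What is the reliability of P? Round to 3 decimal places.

0.750

Var(V+P) = 2 + 2·0.33 = 2.660.
True-score variance = ρ_V + ρ_P + 2·0.33, so 0.7744 = (0.65 + ρ_P + 0.66) / 2.660.
ρ_P = 0.7744·2.660 − 0.65 − 0.66 = 0.750.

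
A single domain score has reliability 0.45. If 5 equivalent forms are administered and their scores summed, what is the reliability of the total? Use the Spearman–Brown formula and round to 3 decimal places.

0.804

ρ_k = kρ / (1 + (k−1)ρ) = 5·0.45 / (1 + 4·0.45) = 2.250 / 2.800 = 0.804.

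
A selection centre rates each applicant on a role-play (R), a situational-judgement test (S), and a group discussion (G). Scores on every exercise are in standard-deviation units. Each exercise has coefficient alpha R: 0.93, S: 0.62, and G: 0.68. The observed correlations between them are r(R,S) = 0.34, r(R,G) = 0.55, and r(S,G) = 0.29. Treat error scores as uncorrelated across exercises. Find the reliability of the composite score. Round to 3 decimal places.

0.856

Var(R+S+G) = 3 + 2·[0.34 + 0.55 + 0.29] = 3 + 2.36 = 5.36.
Because errors are independent across components, Cov(Tᵢ,Tⱼ) = Cov(Xᵢ,Xⱼ); the off-diagonal part of the true-score variance is the same as above.
True-score variance = [0.93 + 0.62 + 0.68] + 2.36 = 2.23 + 2.36 = 4.59.
Reliability = 4.59 / 5.36 = 0.856.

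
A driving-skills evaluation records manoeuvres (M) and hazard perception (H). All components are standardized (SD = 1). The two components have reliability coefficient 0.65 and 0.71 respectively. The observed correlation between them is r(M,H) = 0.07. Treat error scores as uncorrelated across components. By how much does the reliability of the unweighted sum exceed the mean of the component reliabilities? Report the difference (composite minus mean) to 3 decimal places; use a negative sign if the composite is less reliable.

0.021

Var(sum) = 2 + 0.14 = 2.14; true-score variance = 1.36 + 0.14 = 1.5; composite reliability = 0.7009.
Mean component reliability = 0.6800.
Difference = 0.7009 − 0.6800 = 0.021.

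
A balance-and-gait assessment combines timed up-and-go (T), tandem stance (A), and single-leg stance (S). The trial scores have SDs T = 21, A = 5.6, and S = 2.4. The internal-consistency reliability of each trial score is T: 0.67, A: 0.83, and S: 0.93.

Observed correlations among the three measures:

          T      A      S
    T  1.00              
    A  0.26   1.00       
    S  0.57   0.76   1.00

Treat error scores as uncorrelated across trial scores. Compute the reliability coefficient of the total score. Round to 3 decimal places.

0.755

Var(T+A+S) = 21² + 5.6² + 2.4² + 2·[21·5.6·0.26 + 21·2.4·0.57 + 5.6·2.4·0.76] = 478.12 + 139.037 = 617.157.
With uncorrelated errors the cross-covariances are all true-score covariance, so they carry over unchanged; only the diagonal terms shrink to ρᵢσᵢ².
True-score variance = [21²·0.67 + 5.6²·0.83 + 2.4²·0.93] + 139.037 = 326.856 + 139.037 = 465.892.
Reliability = 465.892 / 617.157 = 0.755.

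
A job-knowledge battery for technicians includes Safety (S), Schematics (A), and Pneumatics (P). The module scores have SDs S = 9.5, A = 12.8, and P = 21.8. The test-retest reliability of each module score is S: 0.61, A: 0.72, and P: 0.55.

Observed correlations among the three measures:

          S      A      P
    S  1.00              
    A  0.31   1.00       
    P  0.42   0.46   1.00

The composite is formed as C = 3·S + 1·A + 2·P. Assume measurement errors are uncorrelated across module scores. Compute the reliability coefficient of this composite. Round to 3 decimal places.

0.739

Var(C) = 3²·9.5² + 12.8² + 2²·21.8² + 2·[3·9.5·12.8·0.31 + 6·9.5·21.8·0.42 + 2·12.8·21.8·0.46] = 2877.05 + 1783.39 = 4660.44.
Under uncorrelated errors the observed covariances equal the true-score covariances, so only the own-variance terms attenuate.
True-score variance = [3²·9.5²·0.61 + 12.8²·0.72 + 2²·21.8²·0.55] + 1783.39 = 1658.97 + 1783.39 = 3442.36.
Reliability = 3442.36 / 4660.44 = 0.739.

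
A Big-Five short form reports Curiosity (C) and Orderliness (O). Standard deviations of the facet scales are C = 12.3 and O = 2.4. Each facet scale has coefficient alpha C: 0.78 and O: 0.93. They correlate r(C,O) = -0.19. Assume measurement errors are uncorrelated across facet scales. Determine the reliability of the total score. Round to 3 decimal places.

0.769

Var(C+O) = 12.3² + 2.4² + 2·[12.3·2.4·(-0.19)] = 157.05 − 11.2176 = 145.832.
With uncorrelated errors the cross-covariances are all true-score covariance, so they carry over unchanged; only the diagonal terms shrink to ρᵢσᵢ².
True-score variance = [12.3²·0.78 + 2.4²·0.93] − 11.2176 = 123.363 − 11.2176 = 112.145.
Reliability = 112.145 / 145.832 = 0.769.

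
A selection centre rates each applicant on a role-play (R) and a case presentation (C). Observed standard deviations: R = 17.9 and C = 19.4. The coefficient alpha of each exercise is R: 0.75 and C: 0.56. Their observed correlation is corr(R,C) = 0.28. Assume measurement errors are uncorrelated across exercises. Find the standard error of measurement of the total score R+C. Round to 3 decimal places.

Var(total) = 696.77 + 194.466 = 891.236.
True-score variance = 451.069 + 194.466 = 645.535, so reliability = 0.7243.
Error variance = 891.236 − 645.535 = 245.701; SEM = √245.701 = 15.675.

15.675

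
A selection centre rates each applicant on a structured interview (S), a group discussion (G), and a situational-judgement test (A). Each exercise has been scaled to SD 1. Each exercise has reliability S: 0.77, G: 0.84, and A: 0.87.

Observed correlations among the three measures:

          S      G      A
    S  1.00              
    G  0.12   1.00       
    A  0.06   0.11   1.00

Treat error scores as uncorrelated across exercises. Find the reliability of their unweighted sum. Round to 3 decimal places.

0.855

Var(S+G+A) = 3 + 2·[0.12 + 0.06 + 0.11] = 3 + 0.58 = 3.58.
Because errors are independent across components, Cov(Tᵢ,Tⱼ) = Cov(Xᵢ,Xⱼ); the off-diagonal part of the true-score variance is the same as above.
True-score variance = [0.77 + 0.84 + 0.87] + 0.58 = 2.48 + 0.58 = 3.06.
Reliability = 3.06 / 3.58 = 0.855.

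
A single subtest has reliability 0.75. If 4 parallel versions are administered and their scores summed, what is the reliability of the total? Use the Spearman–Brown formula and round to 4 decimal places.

0.9231

ρ_k = kρ / (1 + (k−1)ρ) = 4·0.75 / (1 + 3·0.75) = 3.000 / 3.250 = 0.9231.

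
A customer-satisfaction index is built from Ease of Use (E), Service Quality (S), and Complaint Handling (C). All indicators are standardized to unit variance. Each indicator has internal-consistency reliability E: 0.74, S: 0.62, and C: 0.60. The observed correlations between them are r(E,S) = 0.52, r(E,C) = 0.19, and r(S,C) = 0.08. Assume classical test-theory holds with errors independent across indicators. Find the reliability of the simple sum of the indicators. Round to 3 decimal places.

Var(E+S+C) = 3 + 2·[0.52 + 0.19 + 0.08] = 3 + 1.58 = 4.58.
With uncorrelated errors the cross-covariances are all true-score covariance, so they carry over unchanged; only the diagonal terms shrink to ρᵢσᵢ².
True-score variance = [0.74 + 0.62 + 0.60] + 1.58 = 1.96 + 1.58 = 3.54.
Reliability = 3.54 / 4.58 = 0.773.

0.773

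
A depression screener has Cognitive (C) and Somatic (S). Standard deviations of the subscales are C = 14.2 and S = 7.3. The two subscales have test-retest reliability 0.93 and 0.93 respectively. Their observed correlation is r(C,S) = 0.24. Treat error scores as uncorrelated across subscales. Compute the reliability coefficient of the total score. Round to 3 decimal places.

Var(C+S) = 14.2² + 7.3² + 2·[14.2·7.3·0.24] = 254.93 + 49.7568 = 304.687.
Under uncorrelated errors the observed covariances equal the true-score covariances, so only the own-variance terms attenuate.
True-score variance = [14.2²·0.93 + 7.3²·0.93] + 49.7568 = 237.085 + 49.7568 = 286.842.
Reliability = 286.842 / 304.687 = 0.941.

0.941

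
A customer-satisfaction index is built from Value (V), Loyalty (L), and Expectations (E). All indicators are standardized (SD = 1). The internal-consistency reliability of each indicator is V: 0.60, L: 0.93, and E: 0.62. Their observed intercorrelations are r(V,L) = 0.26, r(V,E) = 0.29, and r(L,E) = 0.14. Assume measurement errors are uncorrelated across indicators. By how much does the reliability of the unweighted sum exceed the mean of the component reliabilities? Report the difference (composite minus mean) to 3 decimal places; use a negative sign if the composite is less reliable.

Var(sum) = 3 + 1.38 = 4.38; true-score variance = 2.15 + 1.38 = 3.53; composite reliability = 0.8059.
Mean component reliability = 0.7167.
Difference = 0.8059 − 0.7167 = 0.089.

0.089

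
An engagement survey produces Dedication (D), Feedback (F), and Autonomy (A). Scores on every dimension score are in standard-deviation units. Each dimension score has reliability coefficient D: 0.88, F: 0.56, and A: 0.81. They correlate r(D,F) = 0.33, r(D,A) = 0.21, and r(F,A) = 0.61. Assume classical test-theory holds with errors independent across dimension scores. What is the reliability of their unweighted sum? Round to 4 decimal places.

0.8585

Var(D+F+A) = 3 + 2·[0.33 + 0.21 + 0.61] = 3 + 2.3 = 5.3.
Because errors are independent across components, Cov(Tᵢ,Tⱼ) = Cov(Xᵢ,Xⱼ); the off-diagonal part of the true-score variance is the same as above.
True-score variance = [0.88 + 0.56 + 0.81] + 2.3 = 2.25 + 2.3 = 4.55.
Reliability = 4.55 / 5.3 = 0.8585.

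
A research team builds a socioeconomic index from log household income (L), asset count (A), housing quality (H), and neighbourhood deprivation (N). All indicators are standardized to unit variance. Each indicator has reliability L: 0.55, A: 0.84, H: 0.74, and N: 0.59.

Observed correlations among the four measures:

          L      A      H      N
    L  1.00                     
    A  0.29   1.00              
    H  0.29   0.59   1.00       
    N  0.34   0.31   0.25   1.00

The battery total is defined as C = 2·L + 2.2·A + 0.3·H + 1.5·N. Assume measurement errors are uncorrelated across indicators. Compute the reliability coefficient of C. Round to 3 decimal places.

0.816

Var(C) = 2² + 2.2² + 0.3² + 1.5² + 2·[4.4·0.29 + 0.6·0.29 + 3·0.34 + 0.66·0.59 + 3.3·0.31 + 0.45·0.25] = 11.18 + 7.9898 = 19.1698.
With uncorrelated errors the cross-covariances are all true-score covariance, so they carry over unchanged; only the diagonal terms shrink to ρᵢσᵢ².
True-score variance = [2²·0.55 + 2.2²·0.84 + 0.3²·0.74 + 1.5²·0.59] + 7.9898 = 7.6597 + 7.9898 = 15.6495.
Reliability = 15.6495 / 19.1698 = 0.816.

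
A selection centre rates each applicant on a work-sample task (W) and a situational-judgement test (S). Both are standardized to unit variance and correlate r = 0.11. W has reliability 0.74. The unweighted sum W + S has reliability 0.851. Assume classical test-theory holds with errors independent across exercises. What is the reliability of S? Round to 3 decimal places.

Var(W+S) = 2 + 2·0.11 = 2.220.
True-score variance = ρ_W + ρ_S + 2·0.11, so 0.851 = (0.74 + ρ_S + 0.22) / 2.220.
ρ_S = 0.851·2.220 − 0.74 − 0.22 = 0.929.

0.929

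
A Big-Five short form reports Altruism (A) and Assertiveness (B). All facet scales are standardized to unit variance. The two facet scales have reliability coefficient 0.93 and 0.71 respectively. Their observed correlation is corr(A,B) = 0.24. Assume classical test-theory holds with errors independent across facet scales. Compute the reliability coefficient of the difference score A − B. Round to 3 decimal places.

0.763

Var(A−B) = 1 + 1 − 2·0.24 = 2 − 0.48 = 1.52.
Under uncorrelated errors the observed covariances equal the true-score covariances, so only the own-variance terms attenuate.
True-score variance = [0.93 + 0.71] − 0.48 = 1.64 − 0.48 = 1.16.
Reliability = 1.16 / 1.52 = 0.763.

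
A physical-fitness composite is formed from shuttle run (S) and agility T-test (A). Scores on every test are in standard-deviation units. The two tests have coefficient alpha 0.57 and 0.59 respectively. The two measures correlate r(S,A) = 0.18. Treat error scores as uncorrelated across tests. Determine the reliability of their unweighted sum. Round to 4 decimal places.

0.6441

Var(S+A) = 2 + 2·[0.18] = 2 + 0.36 = 2.36.
Under uncorrelated errors the observed covariances equal the true-score covariances, so only the own-variance terms attenuate.
True-score variance = [0.57 + 0.59] + 0.36 = 1.16 + 0.36 = 1.52.
Reliability = 1.52 / 2.36 = 0.6441.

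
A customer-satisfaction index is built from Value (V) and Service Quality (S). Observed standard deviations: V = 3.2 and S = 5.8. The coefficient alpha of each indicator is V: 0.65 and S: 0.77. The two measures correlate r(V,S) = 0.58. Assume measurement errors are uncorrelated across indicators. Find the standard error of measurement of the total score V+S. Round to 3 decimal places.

Var(total) = 43.88 + 21.5296 = 65.4096.
True-score variance = 32.5588 + 21.5296 = 54.0884, so reliability = 0.8269.
Error variance = 65.4096 − 54.0884 = 11.3212; SEM = √11.3212 = 3.365.

3.365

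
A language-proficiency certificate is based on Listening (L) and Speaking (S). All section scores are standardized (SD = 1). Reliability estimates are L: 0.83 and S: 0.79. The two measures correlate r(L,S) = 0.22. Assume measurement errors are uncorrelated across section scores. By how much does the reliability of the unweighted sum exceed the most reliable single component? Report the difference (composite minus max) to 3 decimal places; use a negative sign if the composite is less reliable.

Var(sum) = 2 + 0.44 = 2.44; true-score variance = 1.62 + 0.44 = 2.06; composite reliability = 0.8443.
Max component reliability = 0.8300.
Difference = 0.8443 − 0.8300 = 0.014.

0.014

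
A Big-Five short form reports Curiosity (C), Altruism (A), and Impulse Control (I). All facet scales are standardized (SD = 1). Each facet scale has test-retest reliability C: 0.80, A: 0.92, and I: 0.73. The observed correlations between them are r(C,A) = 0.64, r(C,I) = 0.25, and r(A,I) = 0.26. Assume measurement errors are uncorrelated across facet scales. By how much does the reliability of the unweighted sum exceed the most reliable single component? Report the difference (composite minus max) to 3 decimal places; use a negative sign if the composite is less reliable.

Var(sum) = 3 + 2.3 = 5.3; true-score variance = 2.45 + 2.3 = 4.75; composite reliability = 0.8962.
Max component reliability = 0.9200.
Difference = 0.8962 − 0.9200 = -0.024.

-0.024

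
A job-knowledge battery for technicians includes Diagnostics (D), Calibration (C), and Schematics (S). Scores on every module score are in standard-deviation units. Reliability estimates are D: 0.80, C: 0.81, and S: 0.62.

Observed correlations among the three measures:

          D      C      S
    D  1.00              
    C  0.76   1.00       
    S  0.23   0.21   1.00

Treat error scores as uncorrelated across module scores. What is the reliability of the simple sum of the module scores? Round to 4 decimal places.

0.8574

Var(D+C+S) = 3 + 2·[0.76 + 0.23 + 0.21] = 3 + 2.4 = 5.4.
Under uncorrelated errors the observed covariances equal the true-score covariances, so only the own-variance terms attenuate.
True-score variance = [0.80 + 0.81 + 0.62] + 2.4 = 2.23 + 2.4 = 4.63.
Reliability = 4.63 / 5.4 = 0.8574.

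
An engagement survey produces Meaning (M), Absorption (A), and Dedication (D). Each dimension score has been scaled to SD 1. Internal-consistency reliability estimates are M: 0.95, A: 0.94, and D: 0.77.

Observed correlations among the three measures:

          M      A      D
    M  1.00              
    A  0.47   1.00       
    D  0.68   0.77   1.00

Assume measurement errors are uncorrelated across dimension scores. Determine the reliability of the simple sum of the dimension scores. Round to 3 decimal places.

0.950

Var(M+A+D) = 3 + 2·[0.47 + 0.68 + 0.77] = 3 + 3.84 = 6.84.
Because errors are independent across components, Cov(Tᵢ,Tⱼ) = Cov(Xᵢ,Xⱼ); the off-diagonal part of the true-score variance is the same as above.
True-score variance = [0.95 + 0.94 + 0.77] + 3.84 = 2.66 + 3.84 = 6.5.
Reliability = 6.5 / 6.84 = 0.950.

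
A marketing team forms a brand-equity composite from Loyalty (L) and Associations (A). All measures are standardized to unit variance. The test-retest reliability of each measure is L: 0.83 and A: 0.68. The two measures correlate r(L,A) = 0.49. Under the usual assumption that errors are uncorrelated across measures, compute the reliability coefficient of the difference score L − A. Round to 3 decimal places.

Var(L−A) = 1 + 1 − 2·0.49 = 2 − 0.98 = 1.02.
With uncorrelated errors the cross-covariances are all true-score covariance, so they carry over unchanged; only the diagonal terms shrink to ρᵢσᵢ².
True-score variance = [0.83 + 0.68] − 0.98 = 1.51 − 0.98 = 0.53.
Reliability = 0.53 / 1.02 = 0.520.

0.520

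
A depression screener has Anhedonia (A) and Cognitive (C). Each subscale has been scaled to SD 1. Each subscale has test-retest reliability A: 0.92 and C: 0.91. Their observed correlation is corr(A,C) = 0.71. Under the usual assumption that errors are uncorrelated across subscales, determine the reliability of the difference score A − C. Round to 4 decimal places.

0.7069

Var(A−C) = 1 + 1 − 2·0.71 = 2 − 1.42 = 0.58.
With uncorrelated errors the cross-covariances are all true-score covariance, so they carry over unchanged; only the diagonal terms shrink to ρᵢσᵢ².
True-score variance = [0.92 + 0.91] − 1.42 = 1.83 − 1.42 = 0.41.
Reliability = 0.41 / 0.58 = 0.7069.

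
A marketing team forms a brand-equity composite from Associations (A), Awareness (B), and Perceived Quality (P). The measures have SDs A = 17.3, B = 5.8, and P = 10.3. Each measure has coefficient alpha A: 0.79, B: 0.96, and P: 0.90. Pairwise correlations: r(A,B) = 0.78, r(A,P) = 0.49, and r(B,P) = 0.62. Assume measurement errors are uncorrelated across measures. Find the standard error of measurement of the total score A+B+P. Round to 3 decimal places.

Var(total) = 439.02 + 405.234 = 844.254.
True-score variance = 364.215 + 405.234 = 769.449, so reliability = 0.9114.
Error variance = 844.254 − 769.449 = 74.8055; SEM = √74.8055 = 8.649.

8.649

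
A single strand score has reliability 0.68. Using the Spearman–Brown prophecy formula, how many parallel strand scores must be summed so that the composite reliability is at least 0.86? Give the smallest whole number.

k ≥ ρ*(1−ρ₁)/(ρ₁(1−ρ*)) = 0.86·0.32 / (0.68·0.14) = 2.891.
Smallest integer k = 3.

3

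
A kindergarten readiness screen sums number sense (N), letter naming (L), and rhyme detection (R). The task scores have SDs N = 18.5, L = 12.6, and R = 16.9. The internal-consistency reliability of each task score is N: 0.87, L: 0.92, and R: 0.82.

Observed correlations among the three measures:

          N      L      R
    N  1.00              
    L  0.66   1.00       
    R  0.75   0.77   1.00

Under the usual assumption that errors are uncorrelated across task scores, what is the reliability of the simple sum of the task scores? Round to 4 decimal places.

0.9426

Var(N+L+R) = 18.5² + 12.6² + 16.9² + 2·[18.5·12.6·0.66 + 18.5·16.9·0.75 + 12.6·16.9·0.77] = 786.62 + 1104.59 = 1891.21.
Because errors are independent across components, Cov(Tᵢ,Tⱼ) = Cov(Xᵢ,Xⱼ); the off-diagonal part of the true-score variance is the same as above.
True-score variance = [18.5²·0.87 + 12.6²·0.92 + 16.9²·0.82] + 1104.59 = 678.017 + 1104.59 = 1782.61.
Reliability = 1782.61 / 1891.21 = 0.9426.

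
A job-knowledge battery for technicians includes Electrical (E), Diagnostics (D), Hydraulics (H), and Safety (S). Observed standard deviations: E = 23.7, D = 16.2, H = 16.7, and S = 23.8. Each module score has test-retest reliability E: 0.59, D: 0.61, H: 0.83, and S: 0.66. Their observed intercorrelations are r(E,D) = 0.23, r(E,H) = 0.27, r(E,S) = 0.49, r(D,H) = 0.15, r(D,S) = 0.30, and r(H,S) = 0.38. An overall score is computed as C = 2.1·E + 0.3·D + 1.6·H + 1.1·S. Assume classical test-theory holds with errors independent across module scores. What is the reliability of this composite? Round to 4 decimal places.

0.7927

Var(C) = 2.1²·23.7² + 0.3²·16.2² + 1.6²·16.7² + 1.1²·23.8² + 2·[0.63·23.7·16.2·0.23 + 3.36·23.7·16.7·0.27 + 2.31·23.7·23.8·0.49 + 0.48·16.2·16.7·0.15 + 0.33·16.2·23.8·0.30 + 1.76·16.7·23.8·0.38] = 3900.02 + 2753.25 = 6653.27.
With uncorrelated errors the cross-covariances are all true-score covariance, so they carry over unchanged; only the diagonal terms shrink to ρᵢσᵢ².
True-score variance = [2.1²·23.7²·0.59 + 0.3²·16.2²·0.61 + 1.6²·16.7²·0.83 + 1.1²·23.8²·0.66] + 2753.25 = 2520.81 + 2753.25 = 5274.06.
Reliability = 5274.06 / 6653.27 = 0.7927.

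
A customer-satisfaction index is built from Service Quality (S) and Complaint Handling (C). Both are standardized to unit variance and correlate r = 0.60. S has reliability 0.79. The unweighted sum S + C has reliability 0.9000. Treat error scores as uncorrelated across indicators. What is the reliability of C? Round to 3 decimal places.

Var(S+C) = 2 + 2·0.60 = 3.200.
True-score variance = ρ_S + ρ_C + 2·0.60, so 0.9000 = (0.79 + ρ_C + 1.20) / 3.200.
ρ_C = 0.9000·3.200 − 0.79 − 1.20 = 0.890.

0.890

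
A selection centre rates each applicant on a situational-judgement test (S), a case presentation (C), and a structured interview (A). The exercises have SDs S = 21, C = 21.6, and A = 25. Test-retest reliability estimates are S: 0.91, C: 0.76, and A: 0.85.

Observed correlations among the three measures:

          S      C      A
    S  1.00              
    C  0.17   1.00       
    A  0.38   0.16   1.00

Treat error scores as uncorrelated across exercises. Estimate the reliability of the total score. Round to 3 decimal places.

0.891

Var(S+C+A) = 21² + 21.6² + 25² + 2·[21·21.6·0.17 + 21·25·0.38 + 21.6·25·0.16] = 1532.56 + 726.024 = 2258.58.
Under uncorrelated errors the observed covariances equal the true-score covariances, so only the own-variance terms attenuate.
True-score variance = [21²·0.91 + 21.6²·0.76 + 25²·0.85] + 726.024 = 1287.15 + 726.024 = 2013.17.
Reliability = 2013.17 / 2258.58 = 0.891.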